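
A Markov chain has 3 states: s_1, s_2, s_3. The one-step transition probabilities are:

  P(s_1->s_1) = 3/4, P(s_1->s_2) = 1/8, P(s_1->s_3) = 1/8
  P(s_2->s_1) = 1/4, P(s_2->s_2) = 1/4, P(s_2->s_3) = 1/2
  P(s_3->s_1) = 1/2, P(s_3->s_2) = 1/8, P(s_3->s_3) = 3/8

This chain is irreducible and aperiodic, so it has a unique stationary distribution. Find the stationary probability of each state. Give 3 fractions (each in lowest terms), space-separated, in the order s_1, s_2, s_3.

The stationary distribution satisfies pi = pi * P, i.e.:
  pi_s_1 = 3/4*pi_s_1 + 1/4*pi_s_2 + 1/2*pi_s_3
  pi_s_2 = 1/8*pi_s_1 + 1/4*pi_s_2 + 1/8*pi_s_3
  pi_s_3 = 1/8*pi_s_1 + 1/2*pi_s_2 + 3/8*pi_s_3
with normalization: pi_s_1 + pi_s_2 + pi_s_3 = 1.

Using the first 2 balance equations plus normalization, the linear system A*pi = b is:
  [-1/4, 1/4, 1/2] . pi = 0
  [1/8, -3/4, 1/8] . pi = 0
  [1, 1, 1] . pi = 1

Solving yields:
  pi_s_1 = 13/21
  pi_s_2 = 1/7
  pi_s_3 = 5/21

Verification (pi * P):
  13/21*3/4 + 1/7*1/4 + 5/21*1/2 = 13/21 = pi_s_1  (ok)
  13/21*1/8 + 1/7*1/4 + 5/21*1/8 = 1/7 = pi_s_2  (ok)
  13/21*1/8 + 1/7*1/2 + 5/21*3/8 = 5/21 = pi_s_3  (ok)

Answer: 13/21 1/7 5/21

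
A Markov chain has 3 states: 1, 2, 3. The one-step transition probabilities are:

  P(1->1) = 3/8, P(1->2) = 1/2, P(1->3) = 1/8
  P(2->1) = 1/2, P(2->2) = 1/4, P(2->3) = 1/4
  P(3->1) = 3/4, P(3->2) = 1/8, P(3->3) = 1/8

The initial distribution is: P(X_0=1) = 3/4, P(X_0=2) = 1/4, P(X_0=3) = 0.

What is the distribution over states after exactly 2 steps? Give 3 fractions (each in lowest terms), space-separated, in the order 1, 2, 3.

Propagating the distribution step by step (d_{t+1} = d_t * P):
d_0 = (1=3/4, 2=1/4, 3=0)
  d_1[1] = 3/4*3/8 + 1/4*1/2 + 0*3/4 = 13/32
  d_1[2] = 3/4*1/2 + 1/4*1/4 + 0*1/8 = 7/16
  d_1[3] = 3/4*1/8 + 1/4*1/4 + 0*1/8 = 5/32
d_1 = (1=13/32, 2=7/16, 3=5/32)
  d_2[1] = 13/32*3/8 + 7/16*1/2 + 5/32*3/4 = 125/256
  d_2[2] = 13/32*1/2 + 7/16*1/4 + 5/32*1/8 = 85/256
  d_2[3] = 13/32*1/8 + 7/16*1/4 + 5/32*1/8 = 23/128
d_2 = (1=125/256, 2=85/256, 3=23/128)

Answer: 125/256 85/256 23/128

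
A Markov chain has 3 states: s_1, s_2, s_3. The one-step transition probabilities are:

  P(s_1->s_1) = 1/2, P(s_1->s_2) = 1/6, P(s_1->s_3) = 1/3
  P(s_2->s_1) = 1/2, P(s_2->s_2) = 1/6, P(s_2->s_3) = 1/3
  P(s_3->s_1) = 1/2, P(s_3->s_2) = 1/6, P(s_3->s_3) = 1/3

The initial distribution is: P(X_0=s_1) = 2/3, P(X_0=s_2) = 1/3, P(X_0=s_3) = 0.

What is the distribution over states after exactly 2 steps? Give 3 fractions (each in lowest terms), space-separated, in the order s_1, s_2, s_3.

Propagating the distribution step by step (d_{t+1} = d_t * P):
d_0 = (s_1=2/3, s_2=1/3, s_3=0)
  d_1[s_1] = 2/3*1/2 + 1/3*1/2 + 0*1/2 = 1/2
  d_1[s_2] = 2/3*1/6 + 1/3*1/6 + 0*1/6 = 1/6
  d_1[s_3] = 2/3*1/3 + 1/3*1/3 + 0*1/3 = 1/3
d_1 = (s_1=1/2, s_2=1/6, s_3=1/3)
  d_2[s_1] = 1/2*1/2 + 1/6*1/2 + 1/3*1/2 = 1/2
  d_2[s_2] = 1/2*1/6 + 1/6*1/6 + 1/3*1/6 = 1/6
  d_2[s_3] = 1/2*1/3 + 1/6*1/3 + 1/3*1/3 = 1/3
d_2 = (s_1=1/2, s_2=1/6, s_3=1/3)

Answer: 1/2 1/6 1/3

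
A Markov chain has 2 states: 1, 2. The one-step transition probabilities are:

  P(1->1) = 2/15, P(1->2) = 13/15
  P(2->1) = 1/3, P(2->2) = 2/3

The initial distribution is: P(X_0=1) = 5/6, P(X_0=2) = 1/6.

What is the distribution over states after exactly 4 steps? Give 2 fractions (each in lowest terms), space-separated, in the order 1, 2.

Propagating the distribution step by step (d_{t+1} = d_t * P):
d_0 = (1=5/6, 2=1/6)
  d_1[1] = 5/6*2/15 + 1/6*1/3 = 1/6
  d_1[2] = 5/6*13/15 + 1/6*2/3 = 5/6
d_1 = (1=1/6, 2=5/6)
  d_2[1] = 1/6*2/15 + 5/6*1/3 = 3/10
  d_2[2] = 1/6*13/15 + 5/6*2/3 = 7/10
d_2 = (1=3/10, 2=7/10)
  d_3[1] = 3/10*2/15 + 7/10*1/3 = 41/150
  d_3[2] = 3/10*13/15 + 7/10*2/3 = 109/150
d_3 = (1=41/150, 2=109/150)
  d_4[1] = 41/150*2/15 + 109/150*1/3 = 209/750
  d_4[2] = 41/150*13/15 + 109/150*2/3 = 541/750
d_4 = (1=209/750, 2=541/750)

Answer: 209/750 541/750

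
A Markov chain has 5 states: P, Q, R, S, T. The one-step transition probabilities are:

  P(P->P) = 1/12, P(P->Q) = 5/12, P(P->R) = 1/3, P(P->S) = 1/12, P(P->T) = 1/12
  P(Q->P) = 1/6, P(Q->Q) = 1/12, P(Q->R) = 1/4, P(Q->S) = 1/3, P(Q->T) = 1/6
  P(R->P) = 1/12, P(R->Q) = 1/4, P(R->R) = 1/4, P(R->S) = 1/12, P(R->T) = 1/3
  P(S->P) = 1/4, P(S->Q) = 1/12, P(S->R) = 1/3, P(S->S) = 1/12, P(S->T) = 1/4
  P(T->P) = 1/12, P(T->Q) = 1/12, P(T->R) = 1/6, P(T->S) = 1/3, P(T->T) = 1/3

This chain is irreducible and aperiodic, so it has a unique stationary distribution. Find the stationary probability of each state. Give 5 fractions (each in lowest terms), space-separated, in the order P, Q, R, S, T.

Answer: 351/2720 689/4080 347/1360 1549/8160 1049/4080

Derivation:
The stationary distribution satisfies pi = pi * P, i.e.:
  pi_P = 1/12*pi_P + 1/6*pi_Q + 1/12*pi_R + 1/4*pi_S + 1/12*pi_T
  pi_Q = 5/12*pi_P + 1/12*pi_Q + 1/4*pi_R + 1/12*pi_S + 1/12*pi_T
  pi_R = 1/3*pi_P + 1/4*pi_Q + 1/4*pi_R + 1/3*pi_S + 1/6*pi_T
  pi_S = 1/12*pi_P + 1/3*pi_Q + 1/12*pi_R + 1/12*pi_S + 1/3*pi_T
  pi_T = 1/12*pi_P + 1/6*pi_Q + 1/3*pi_R + 1/4*pi_S + 1/3*pi_T
with normalization: pi_P + pi_Q + pi_R + pi_S + pi_T = 1.

Using the first 4 balance equations plus normalization, the linear system A*pi = b is:
  [-11/12, 1/6, 1/12, 1/4, 1/12] . pi = 0
  [5/12, -11/12, 1/4, 1/12, 1/12] . pi = 0
  [1/3, 1/4, -3/4, 1/3, 1/6] . pi = 0
  [1/12, 1/3, 1/12, -11/12, 1/3] . pi = 0
  [1, 1, 1, 1, 1] . pi = 1

Solving yields:
  pi_P = 351/2720
  pi_Q = 689/4080
  pi_R = 347/1360
  pi_S = 1549/8160
  pi_T = 1049/4080

Verification (pi * P):
  351/2720*1/12 + 689/4080*1/6 + 347/1360*1/12 + 1549/8160*1/4 + 1049/4080*1/12 = 351/2720 = pi_P  (ok)
  351/2720*5/12 + 689/4080*1/12 + 347/1360*1/4 + 1549/8160*1/12 + 1049/4080*1/12 = 689/4080 = pi_Q  (ok)
  351/2720*1/3 + 689/4080*1/4 + 347/1360*1/4 + 1549/8160*1/3 + 1049/4080*1/6 = 347/1360 = pi_R  (ok)
  351/2720*1/12 + 689/4080*1/3 + 347/1360*1/12 + 1549/8160*1/12 + 1049/4080*1/3 = 1549/8160 = pi_S  (ok)
  351/2720*1/12 + 689/4080*1/6 + 347/1360*1/3 + 1549/8160*1/4 + 1049/4080*1/3 = 1049/4080 = pi_T  (ok)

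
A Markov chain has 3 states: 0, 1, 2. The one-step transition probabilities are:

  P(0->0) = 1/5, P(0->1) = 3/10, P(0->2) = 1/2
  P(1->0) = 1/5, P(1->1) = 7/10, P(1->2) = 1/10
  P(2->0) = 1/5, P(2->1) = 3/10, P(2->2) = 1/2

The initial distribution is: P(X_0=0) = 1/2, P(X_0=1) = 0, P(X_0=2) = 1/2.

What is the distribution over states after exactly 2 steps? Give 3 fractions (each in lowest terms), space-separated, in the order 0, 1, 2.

Propagating the distribution step by step (d_{t+1} = d_t * P):
d_0 = (0=1/2, 1=0, 2=1/2)
  d_1[0] = 1/2*1/5 + 0*1/5 + 1/2*1/5 = 1/5
  d_1[1] = 1/2*3/10 + 0*7/10 + 1/2*3/10 = 3/10
  d_1[2] = 1/2*1/2 + 0*1/10 + 1/2*1/2 = 1/2
d_1 = (0=1/5, 1=3/10, 2=1/2)
  d_2[0] = 1/5*1/5 + 3/10*1/5 + 1/2*1/5 = 1/5
  d_2[1] = 1/5*3/10 + 3/10*7/10 + 1/2*3/10 = 21/50
  d_2[2] = 1/5*1/2 + 3/10*1/10 + 1/2*1/2 = 19/50
d_2 = (0=1/5, 1=21/50, 2=19/50)

Answer: 1/5 21/50 19/50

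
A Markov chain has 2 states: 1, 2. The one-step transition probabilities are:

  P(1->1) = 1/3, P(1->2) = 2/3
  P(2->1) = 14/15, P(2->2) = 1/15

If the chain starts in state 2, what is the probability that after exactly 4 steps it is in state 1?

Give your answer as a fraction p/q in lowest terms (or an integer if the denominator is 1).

Answer: 952/1875

Derivation:
Computing P^4 by repeated multiplication:
P^1 =
  1: [1/3, 2/3]
  2: [14/15, 1/15]
P^2 =
  1: [11/15, 4/15]
  2: [28/75, 47/75]
P^3 =
  1: [37/75, 38/75]
  2: [266/375, 109/375]
P^4 =
  1: [239/375, 136/375]
  2: [952/1875, 923/1875]

(P^4)[2 -> 1] = 952/1875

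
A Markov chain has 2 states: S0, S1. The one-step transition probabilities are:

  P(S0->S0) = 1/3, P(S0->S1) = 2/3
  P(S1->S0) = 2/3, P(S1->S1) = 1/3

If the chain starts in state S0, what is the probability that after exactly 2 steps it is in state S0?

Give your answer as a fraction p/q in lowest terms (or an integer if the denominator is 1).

Computing P^2 by repeated multiplication:
P^1 =
  S0: [1/3, 2/3]
  S1: [2/3, 1/3]
P^2 =
  S0: [5/9, 4/9]
  S1: [4/9, 5/9]

(P^2)[S0 -> S0] = 5/9

Answer: 5/9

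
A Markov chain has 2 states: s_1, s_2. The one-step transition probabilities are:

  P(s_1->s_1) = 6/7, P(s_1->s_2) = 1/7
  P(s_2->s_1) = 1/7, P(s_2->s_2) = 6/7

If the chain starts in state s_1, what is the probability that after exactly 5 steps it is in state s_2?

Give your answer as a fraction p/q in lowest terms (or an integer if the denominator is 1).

Computing P^5 by repeated multiplication:
P^1 =
  s_1: [6/7, 1/7]
  s_2: [1/7, 6/7]
P^2 =
  s_1: [37/49, 12/49]
  s_2: [12/49, 37/49]
P^3 =
  s_1: [234/343, 109/343]
  s_2: [109/343, 234/343]
P^4 =
  s_1: [1513/2401, 888/2401]
  s_2: [888/2401, 1513/2401]
P^5 =
  s_1: [9966/16807, 6841/16807]
  s_2: [6841/16807, 9966/16807]

(P^5)[s_1 -> s_2] = 6841/16807

Answer: 6841/16807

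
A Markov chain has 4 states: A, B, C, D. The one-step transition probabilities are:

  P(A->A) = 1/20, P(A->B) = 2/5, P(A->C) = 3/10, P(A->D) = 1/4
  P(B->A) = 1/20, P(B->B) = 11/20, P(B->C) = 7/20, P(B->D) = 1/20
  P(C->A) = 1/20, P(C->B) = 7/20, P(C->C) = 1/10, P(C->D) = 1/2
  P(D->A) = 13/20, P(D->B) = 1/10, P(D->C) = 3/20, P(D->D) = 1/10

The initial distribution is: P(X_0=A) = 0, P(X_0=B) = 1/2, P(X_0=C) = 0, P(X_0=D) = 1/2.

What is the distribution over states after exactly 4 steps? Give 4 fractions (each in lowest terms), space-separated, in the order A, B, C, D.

Answer: 13387/80000 123643/320000 19419/80000 65133/320000

Derivation:
Propagating the distribution step by step (d_{t+1} = d_t * P):
d_0 = (A=0, B=1/2, C=0, D=1/2)
  d_1[A] = 0*1/20 + 1/2*1/20 + 0*1/20 + 1/2*13/20 = 7/20
  d_1[B] = 0*2/5 + 1/2*11/20 + 0*7/20 + 1/2*1/10 = 13/40
  d_1[C] = 0*3/10 + 1/2*7/20 + 0*1/10 + 1/2*3/20 = 1/4
  d_1[D] = 0*1/4 + 1/2*1/20 + 0*1/2 + 1/2*1/10 = 3/40
d_1 = (A=7/20, B=13/40, C=1/4, D=3/40)
  d_2[A] = 7/20*1/20 + 13/40*1/20 + 1/4*1/20 + 3/40*13/20 = 19/200
  d_2[B] = 7/20*2/5 + 13/40*11/20 + 1/4*7/20 + 3/40*1/10 = 331/800
  d_2[C] = 7/20*3/10 + 13/40*7/20 + 1/4*1/10 + 3/40*3/20 = 51/200
  d_2[D] = 7/20*1/4 + 13/40*1/20 + 1/4*1/2 + 3/40*1/10 = 189/800
d_2 = (A=19/200, B=331/800, C=51/200, D=189/800)
  d_3[A] = 19/200*1/20 + 331/800*1/20 + 51/200*1/20 + 189/800*13/20 = 767/4000
  d_3[B] = 19/200*2/5 + 331/800*11/20 + 51/200*7/20 + 189/800*1/10 = 1211/3200
  d_3[C] = 19/200*3/10 + 331/800*7/20 + 51/200*1/10 + 189/800*3/20 = 937/4000
  d_3[D] = 19/200*1/4 + 331/800*1/20 + 51/200*1/2 + 189/800*1/10 = 3129/16000
d_3 = (A=767/4000, B=1211/3200, C=937/4000, D=3129/16000)
  d_4[A] = 767/4000*1/20 + 1211/3200*1/20 + 937/4000*1/20 + 3129/16000*13/20 = 13387/80000
  d_4[B] = 767/4000*2/5 + 1211/3200*11/20 + 937/4000*7/20 + 3129/16000*1/10 = 123643/320000
  d_4[C] = 767/4000*3/10 + 1211/3200*7/20 + 937/4000*1/10 + 3129/16000*3/20 = 19419/80000
  d_4[D] = 767/4000*1/4 + 1211/3200*1/20 + 937/4000*1/2 + 3129/16000*1/10 = 65133/320000
d_4 = (A=13387/80000, B=123643/320000, C=19419/80000, D=65133/320000)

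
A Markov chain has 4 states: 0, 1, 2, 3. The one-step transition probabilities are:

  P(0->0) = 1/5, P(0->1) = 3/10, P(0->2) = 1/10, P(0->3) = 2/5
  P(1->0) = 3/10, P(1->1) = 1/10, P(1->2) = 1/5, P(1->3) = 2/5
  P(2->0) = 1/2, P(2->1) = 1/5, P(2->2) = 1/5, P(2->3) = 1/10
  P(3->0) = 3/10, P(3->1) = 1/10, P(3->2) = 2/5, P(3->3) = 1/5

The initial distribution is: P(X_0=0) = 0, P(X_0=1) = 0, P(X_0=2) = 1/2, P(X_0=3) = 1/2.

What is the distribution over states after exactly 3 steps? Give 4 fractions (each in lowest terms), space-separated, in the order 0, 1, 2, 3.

Answer: 153/500 183/1000 28/125 287/1000

Derivation:
Propagating the distribution step by step (d_{t+1} = d_t * P):
d_0 = (0=0, 1=0, 2=1/2, 3=1/2)
  d_1[0] = 0*1/5 + 0*3/10 + 1/2*1/2 + 1/2*3/10 = 2/5
  d_1[1] = 0*3/10 + 0*1/10 + 1/2*1/5 + 1/2*1/10 = 3/20
  d_1[2] = 0*1/10 + 0*1/5 + 1/2*1/5 + 1/2*2/5 = 3/10
  d_1[3] = 0*2/5 + 0*2/5 + 1/2*1/10 + 1/2*1/5 = 3/20
d_1 = (0=2/5, 1=3/20, 2=3/10, 3=3/20)
  d_2[0] = 2/5*1/5 + 3/20*3/10 + 3/10*1/2 + 3/20*3/10 = 8/25
  d_2[1] = 2/5*3/10 + 3/20*1/10 + 3/10*1/5 + 3/20*1/10 = 21/100
  d_2[2] = 2/5*1/10 + 3/20*1/5 + 3/10*1/5 + 3/20*2/5 = 19/100
  d_2[3] = 2/5*2/5 + 3/20*2/5 + 3/10*1/10 + 3/20*1/5 = 7/25
d_2 = (0=8/25, 1=21/100, 2=19/100, 3=7/25)
  d_3[0] = 8/25*1/5 + 21/100*3/10 + 19/100*1/2 + 7/25*3/10 = 153/500
  d_3[1] = 8/25*3/10 + 21/100*1/10 + 19/100*1/5 + 7/25*1/10 = 183/1000
  d_3[2] = 8/25*1/10 + 21/100*1/5 + 19/100*1/5 + 7/25*2/5 = 28/125
  d_3[3] = 8/25*2/5 + 21/100*2/5 + 19/100*1/10 + 7/25*1/5 = 287/1000
d_3 = (0=153/500, 1=183/1000, 2=28/125, 3=287/1000)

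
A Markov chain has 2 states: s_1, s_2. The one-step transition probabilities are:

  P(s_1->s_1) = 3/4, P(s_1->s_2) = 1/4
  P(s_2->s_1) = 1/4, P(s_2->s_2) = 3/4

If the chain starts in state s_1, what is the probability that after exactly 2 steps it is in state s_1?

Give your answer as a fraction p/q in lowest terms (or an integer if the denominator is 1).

Computing P^2 by repeated multiplication:
P^1 =
  s_1: [3/4, 1/4]
  s_2: [1/4, 3/4]
P^2 =
  s_1: [5/8, 3/8]
  s_2: [3/8, 5/8]

(P^2)[s_1 -> s_1] = 5/8

Answer: 5/8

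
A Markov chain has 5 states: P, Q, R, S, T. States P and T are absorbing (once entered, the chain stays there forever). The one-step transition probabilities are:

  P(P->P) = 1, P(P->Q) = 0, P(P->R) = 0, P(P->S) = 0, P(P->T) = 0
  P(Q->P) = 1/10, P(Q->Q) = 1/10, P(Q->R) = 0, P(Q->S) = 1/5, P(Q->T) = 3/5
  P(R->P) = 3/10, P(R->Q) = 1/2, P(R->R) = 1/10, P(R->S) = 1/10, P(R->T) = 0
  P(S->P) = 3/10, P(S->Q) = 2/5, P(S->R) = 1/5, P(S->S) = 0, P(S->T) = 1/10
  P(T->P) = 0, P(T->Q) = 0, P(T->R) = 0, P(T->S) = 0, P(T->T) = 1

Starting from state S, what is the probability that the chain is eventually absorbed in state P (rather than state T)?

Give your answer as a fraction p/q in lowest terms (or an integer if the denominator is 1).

Let a_i = P(absorbed in P | start in state i).
Boundary conditions: a_P = 1, a_T = 0.
For each transient state i, a_i = sum_j P(i->j) * a_j:
  a_Q = 1/10*a_P + 1/10*a_Q + 0*a_R + 1/5*a_S + 3/5*a_T
  a_R = 3/10*a_P + 1/2*a_Q + 1/10*a_R + 1/10*a_S + 0*a_T
  a_S = 3/10*a_P + 2/5*a_Q + 1/5*a_R + 0*a_S + 1/10*a_T

Substituting a_P = 1 and a_T = 0, rearrange to (I - Q) a = r where r[i] = P(i -> P):
  [9/10, 0, -1/5] . (a_Q, a_R, a_S) = 1/10
  [-1/2, 9/10, -1/10] . (a_Q, a_R, a_S) = 3/10
  [-2/5, -1/5, 1] . (a_Q, a_R, a_S) = 3/10

Solving yields:
  a_Q = 11/50
  a_R = 51/100
  a_S = 49/100

Starting state is S, so the absorption probability is a_S = 49/100.

Answer: 49/100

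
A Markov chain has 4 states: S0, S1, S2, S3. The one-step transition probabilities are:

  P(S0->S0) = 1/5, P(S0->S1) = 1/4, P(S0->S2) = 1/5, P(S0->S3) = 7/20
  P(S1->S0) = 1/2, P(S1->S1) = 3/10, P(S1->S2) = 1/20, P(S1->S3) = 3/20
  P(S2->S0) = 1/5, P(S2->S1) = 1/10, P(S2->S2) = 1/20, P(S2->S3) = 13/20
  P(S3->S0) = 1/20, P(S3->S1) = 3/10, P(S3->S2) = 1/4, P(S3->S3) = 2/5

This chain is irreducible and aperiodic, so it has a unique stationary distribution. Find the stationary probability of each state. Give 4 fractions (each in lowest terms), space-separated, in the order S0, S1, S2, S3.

Answer: 452/2029 2091/8116 1267/8116 1475/4058

Derivation:
The stationary distribution satisfies pi = pi * P, i.e.:
  pi_S0 = 1/5*pi_S0 + 1/2*pi_S1 + 1/5*pi_S2 + 1/20*pi_S3
  pi_S1 = 1/4*pi_S0 + 3/10*pi_S1 + 1/10*pi_S2 + 3/10*pi_S3
  pi_S2 = 1/5*pi_S0 + 1/20*pi_S1 + 1/20*pi_S2 + 1/4*pi_S3
  pi_S3 = 7/20*pi_S0 + 3/20*pi_S1 + 13/20*pi_S2 + 2/5*pi_S3
with normalization: pi_S0 + pi_S1 + pi_S2 + pi_S3 = 1.

Using the first 3 balance equations plus normalization, the linear system A*pi = b is:
  [-4/5, 1/2, 1/5, 1/20] . pi = 0
  [1/4, -7/10, 1/10, 3/10] . pi = 0
  [1/5, 1/20, -19/20, 1/4] . pi = 0
  [1, 1, 1, 1] . pi = 1

Solving yields:
  pi_S0 = 452/2029
  pi_S1 = 2091/8116
  pi_S2 = 1267/8116
  pi_S3 = 1475/4058

Verification (pi * P):
  452/2029*1/5 + 2091/8116*1/2 + 1267/8116*1/5 + 1475/4058*1/20 = 452/2029 = pi_S0  (ok)
  452/2029*1/4 + 2091/8116*3/10 + 1267/8116*1/10 + 1475/4058*3/10 = 2091/8116 = pi_S1  (ok)
  452/2029*1/5 + 2091/8116*1/20 + 1267/8116*1/20 + 1475/4058*1/4 = 1267/8116 = pi_S2  (ok)
  452/2029*7/20 + 2091/8116*3/20 + 1267/8116*13/20 + 1475/4058*2/5 = 1475/4058 = pi_S3  (ok)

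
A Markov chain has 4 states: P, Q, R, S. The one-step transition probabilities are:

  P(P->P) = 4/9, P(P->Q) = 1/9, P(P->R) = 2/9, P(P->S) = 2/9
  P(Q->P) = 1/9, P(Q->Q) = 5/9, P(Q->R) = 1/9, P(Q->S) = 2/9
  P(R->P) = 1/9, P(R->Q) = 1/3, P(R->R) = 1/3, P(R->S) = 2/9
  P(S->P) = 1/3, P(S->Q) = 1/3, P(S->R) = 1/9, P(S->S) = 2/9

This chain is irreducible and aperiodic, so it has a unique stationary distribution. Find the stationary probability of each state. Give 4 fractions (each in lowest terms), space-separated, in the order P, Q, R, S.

The stationary distribution satisfies pi = pi * P, i.e.:
  pi_P = 4/9*pi_P + 1/9*pi_Q + 1/9*pi_R + 1/3*pi_S
  pi_Q = 1/9*pi_P + 5/9*pi_Q + 1/3*pi_R + 1/3*pi_S
  pi_R = 2/9*pi_P + 1/9*pi_Q + 1/3*pi_R + 1/9*pi_S
  pi_S = 2/9*pi_P + 2/9*pi_Q + 2/9*pi_R + 2/9*pi_S
with normalization: pi_P + pi_Q + pi_R + pi_S = 1.

Using the first 3 balance equations plus normalization, the linear system A*pi = b is:
  [-5/9, 1/9, 1/9, 1/3] . pi = 0
  [1/9, -4/9, 1/3, 1/3] . pi = 0
  [2/9, 1/9, -2/3, 1/9] . pi = 0
  [1, 1, 1, 1] . pi = 1

Solving yields:
  pi_P = 13/54
  pi_Q = 68/189
  pi_R = 67/378
  pi_S = 2/9

Verification (pi * P):
  13/54*4/9 + 68/189*1/9 + 67/378*1/9 + 2/9*1/3 = 13/54 = pi_P  (ok)
  13/54*1/9 + 68/189*5/9 + 67/378*1/3 + 2/9*1/3 = 68/189 = pi_Q  (ok)
  13/54*2/9 + 68/189*1/9 + 67/378*1/3 + 2/9*1/9 = 67/378 = pi_R  (ok)
  13/54*2/9 + 68/189*2/9 + 67/378*2/9 + 2/9*2/9 = 2/9 = pi_S  (ok)

Answer: 13/54 68/189 67/378 2/9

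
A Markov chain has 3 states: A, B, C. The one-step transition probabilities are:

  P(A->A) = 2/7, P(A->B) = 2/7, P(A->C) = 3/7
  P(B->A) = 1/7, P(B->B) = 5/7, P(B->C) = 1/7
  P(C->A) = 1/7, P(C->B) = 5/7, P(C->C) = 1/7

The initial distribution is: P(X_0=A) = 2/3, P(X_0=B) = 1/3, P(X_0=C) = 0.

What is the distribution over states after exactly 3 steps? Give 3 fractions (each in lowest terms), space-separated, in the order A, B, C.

Propagating the distribution step by step (d_{t+1} = d_t * P):
d_0 = (A=2/3, B=1/3, C=0)
  d_1[A] = 2/3*2/7 + 1/3*1/7 + 0*1/7 = 5/21
  d_1[B] = 2/3*2/7 + 1/3*5/7 + 0*5/7 = 3/7
  d_1[C] = 2/3*3/7 + 1/3*1/7 + 0*1/7 = 1/3
d_1 = (A=5/21, B=3/7, C=1/3)
  d_2[A] = 5/21*2/7 + 3/7*1/7 + 1/3*1/7 = 26/147
  d_2[B] = 5/21*2/7 + 3/7*5/7 + 1/3*5/7 = 30/49
  d_2[C] = 5/21*3/7 + 3/7*1/7 + 1/3*1/7 = 31/147
d_2 = (A=26/147, B=30/49, C=31/147)
  d_3[A] = 26/147*2/7 + 30/49*1/7 + 31/147*1/7 = 173/1029
  d_3[B] = 26/147*2/7 + 30/49*5/7 + 31/147*5/7 = 219/343
  d_3[C] = 26/147*3/7 + 30/49*1/7 + 31/147*1/7 = 199/1029
d_3 = (A=173/1029, B=219/343, C=199/1029)

Answer: 173/1029 219/343 199/1029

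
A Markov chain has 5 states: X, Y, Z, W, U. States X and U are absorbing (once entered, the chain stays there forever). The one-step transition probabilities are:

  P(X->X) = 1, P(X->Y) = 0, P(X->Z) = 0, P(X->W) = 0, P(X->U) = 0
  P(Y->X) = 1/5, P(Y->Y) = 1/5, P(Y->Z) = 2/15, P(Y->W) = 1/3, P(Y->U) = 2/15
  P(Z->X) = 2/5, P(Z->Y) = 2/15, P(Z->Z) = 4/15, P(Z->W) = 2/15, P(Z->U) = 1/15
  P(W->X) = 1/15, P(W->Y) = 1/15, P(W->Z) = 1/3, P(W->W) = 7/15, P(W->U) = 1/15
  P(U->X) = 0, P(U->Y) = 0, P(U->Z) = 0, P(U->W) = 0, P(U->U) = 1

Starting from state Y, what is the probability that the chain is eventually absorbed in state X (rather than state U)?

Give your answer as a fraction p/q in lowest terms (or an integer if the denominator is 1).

Let a_i = P(absorbed in X | start in state i).
Boundary conditions: a_X = 1, a_U = 0.
For each transient state i, a_i = sum_j P(i->j) * a_j:
  a_Y = 1/5*a_X + 1/5*a_Y + 2/15*a_Z + 1/3*a_W + 2/15*a_U
  a_Z = 2/5*a_X + 2/15*a_Y + 4/15*a_Z + 2/15*a_W + 1/15*a_U
  a_W = 1/15*a_X + 1/15*a_Y + 1/3*a_Z + 7/15*a_W + 1/15*a_U

Substituting a_X = 1 and a_U = 0, rearrange to (I - Q) a = r where r[i] = P(i -> X):
  [4/5, -2/15, -1/3] . (a_Y, a_Z, a_W) = 1/5
  [-2/15, 11/15, -2/15] . (a_Y, a_Z, a_W) = 2/5
  [-1/15, -1/3, 8/15] . (a_Y, a_Z, a_W) = 1/15

Solving yields:
  a_Y = 539/795
  a_Z = 634/795
  a_W = 563/795

Starting state is Y, so the absorption probability is a_Y = 539/795.

Answer: 539/795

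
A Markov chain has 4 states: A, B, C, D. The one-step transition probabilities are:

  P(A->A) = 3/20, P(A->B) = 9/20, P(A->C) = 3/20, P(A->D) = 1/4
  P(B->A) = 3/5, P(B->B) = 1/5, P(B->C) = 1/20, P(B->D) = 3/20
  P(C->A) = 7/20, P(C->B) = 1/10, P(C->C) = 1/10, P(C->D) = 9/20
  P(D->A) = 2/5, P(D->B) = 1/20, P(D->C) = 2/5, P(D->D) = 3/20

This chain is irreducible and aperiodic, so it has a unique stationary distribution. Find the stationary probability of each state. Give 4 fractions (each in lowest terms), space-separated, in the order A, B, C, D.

The stationary distribution satisfies pi = pi * P, i.e.:
  pi_A = 3/20*pi_A + 3/5*pi_B + 7/20*pi_C + 2/5*pi_D
  pi_B = 9/20*pi_A + 1/5*pi_B + 1/10*pi_C + 1/20*pi_D
  pi_C = 3/20*pi_A + 1/20*pi_B + 1/10*pi_C + 2/5*pi_D
  pi_D = 1/4*pi_A + 3/20*pi_B + 9/20*pi_C + 3/20*pi_D
with normalization: pi_A + pi_B + pi_C + pi_D = 1.

Using the first 3 balance equations plus normalization, the linear system A*pi = b is:
  [-17/20, 3/5, 7/20, 2/5] . pi = 0
  [9/20, -4/5, 1/10, 1/20] . pi = 0
  [3/20, 1/20, -9/10, 2/5] . pi = 0
  [1, 1, 1, 1] . pi = 1

Solving yields:
  pi_A = 3599/10272
  pi_B = 2405/10272
  pi_C = 607/3424
  pi_D = 2447/10272

Verification (pi * P):
  3599/10272*3/20 + 2405/10272*3/5 + 607/3424*7/20 + 2447/10272*2/5 = 3599/10272 = pi_A  (ok)
  3599/10272*9/20 + 2405/10272*1/5 + 607/3424*1/10 + 2447/10272*1/20 = 2405/10272 = pi_B  (ok)
  3599/10272*3/20 + 2405/10272*1/20 + 607/3424*1/10 + 2447/10272*2/5 = 607/3424 = pi_C  (ok)
  3599/10272*1/4 + 2405/10272*3/20 + 607/3424*9/20 + 2447/10272*3/20 = 2447/10272 = pi_D  (ok)

Answer: 3599/10272 2405/10272 607/3424 2447/10272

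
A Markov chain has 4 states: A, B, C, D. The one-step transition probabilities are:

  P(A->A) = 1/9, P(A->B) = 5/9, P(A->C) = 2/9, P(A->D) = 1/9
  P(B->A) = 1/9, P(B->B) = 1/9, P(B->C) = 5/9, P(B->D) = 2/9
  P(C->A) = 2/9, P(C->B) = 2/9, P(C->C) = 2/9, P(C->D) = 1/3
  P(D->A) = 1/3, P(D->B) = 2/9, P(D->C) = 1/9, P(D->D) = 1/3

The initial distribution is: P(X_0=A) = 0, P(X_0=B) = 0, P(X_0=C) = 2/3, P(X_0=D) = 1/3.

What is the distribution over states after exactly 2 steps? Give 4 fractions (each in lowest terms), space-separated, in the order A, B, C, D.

Answer: 50/243 23/81 7/27 61/243

Derivation:
Propagating the distribution step by step (d_{t+1} = d_t * P):
d_0 = (A=0, B=0, C=2/3, D=1/3)
  d_1[A] = 0*1/9 + 0*1/9 + 2/3*2/9 + 1/3*1/3 = 7/27
  d_1[B] = 0*5/9 + 0*1/9 + 2/3*2/9 + 1/3*2/9 = 2/9
  d_1[C] = 0*2/9 + 0*5/9 + 2/3*2/9 + 1/3*1/9 = 5/27
  d_1[D] = 0*1/9 + 0*2/9 + 2/3*1/3 + 1/3*1/3 = 1/3
d_1 = (A=7/27, B=2/9, C=5/27, D=1/3)
  d_2[A] = 7/27*1/9 + 2/9*1/9 + 5/27*2/9 + 1/3*1/3 = 50/243
  d_2[B] = 7/27*5/9 + 2/9*1/9 + 5/27*2/9 + 1/3*2/9 = 23/81
  d_2[C] = 7/27*2/9 + 2/9*5/9 + 5/27*2/9 + 1/3*1/9 = 7/27
  d_2[D] = 7/27*1/9 + 2/9*2/9 + 5/27*1/3 + 1/3*1/3 = 61/243
d_2 = (A=50/243, B=23/81, C=7/27, D=61/243)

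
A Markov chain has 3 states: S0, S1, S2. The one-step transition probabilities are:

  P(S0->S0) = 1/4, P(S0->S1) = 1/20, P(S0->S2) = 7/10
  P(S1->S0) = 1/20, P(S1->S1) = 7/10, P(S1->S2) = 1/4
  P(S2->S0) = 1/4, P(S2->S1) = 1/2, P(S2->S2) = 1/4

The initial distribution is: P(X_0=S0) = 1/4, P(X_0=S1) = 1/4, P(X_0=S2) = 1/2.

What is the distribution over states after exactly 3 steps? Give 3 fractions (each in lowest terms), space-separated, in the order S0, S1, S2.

Answer: 301/2000 4211/8000 517/1600

Derivation:
Propagating the distribution step by step (d_{t+1} = d_t * P):
d_0 = (S0=1/4, S1=1/4, S2=1/2)
  d_1[S0] = 1/4*1/4 + 1/4*1/20 + 1/2*1/4 = 1/5
  d_1[S1] = 1/4*1/20 + 1/4*7/10 + 1/2*1/2 = 7/16
  d_1[S2] = 1/4*7/10 + 1/4*1/4 + 1/2*1/4 = 29/80
d_1 = (S0=1/5, S1=7/16, S2=29/80)
  d_2[S0] = 1/5*1/4 + 7/16*1/20 + 29/80*1/4 = 13/80
  d_2[S1] = 1/5*1/20 + 7/16*7/10 + 29/80*1/2 = 199/400
  d_2[S2] = 1/5*7/10 + 7/16*1/4 + 29/80*1/4 = 17/50
d_2 = (S0=13/80, S1=199/400, S2=17/50)
  d_3[S0] = 13/80*1/4 + 199/400*1/20 + 17/50*1/4 = 301/2000
  d_3[S1] = 13/80*1/20 + 199/400*7/10 + 17/50*1/2 = 4211/8000
  d_3[S2] = 13/80*7/10 + 199/400*1/4 + 17/50*1/4 = 517/1600
d_3 = (S0=301/2000, S1=4211/8000, S2=517/1600)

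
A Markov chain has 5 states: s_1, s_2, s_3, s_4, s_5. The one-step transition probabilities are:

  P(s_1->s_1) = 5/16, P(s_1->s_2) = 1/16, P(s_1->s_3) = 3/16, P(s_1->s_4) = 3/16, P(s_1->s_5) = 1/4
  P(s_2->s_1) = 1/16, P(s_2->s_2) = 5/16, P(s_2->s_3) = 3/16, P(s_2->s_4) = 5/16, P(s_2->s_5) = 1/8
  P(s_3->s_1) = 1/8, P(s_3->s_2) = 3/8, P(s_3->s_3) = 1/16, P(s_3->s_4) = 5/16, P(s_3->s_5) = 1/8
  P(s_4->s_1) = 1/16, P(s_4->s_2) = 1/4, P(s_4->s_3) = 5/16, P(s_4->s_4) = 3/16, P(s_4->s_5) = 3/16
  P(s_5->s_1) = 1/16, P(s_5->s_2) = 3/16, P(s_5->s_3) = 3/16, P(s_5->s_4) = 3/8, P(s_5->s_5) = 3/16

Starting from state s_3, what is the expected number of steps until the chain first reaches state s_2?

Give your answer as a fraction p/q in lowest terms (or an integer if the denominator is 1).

Let h_i = expected steps to first reach s_2 from state i.
Boundary: h_s_2 = 0.
First-step equations for the other states:
  h_s_1 = 1 + 5/16*h_s_1 + 1/16*h_s_2 + 3/16*h_s_3 + 3/16*h_s_4 + 1/4*h_s_5
  h_s_3 = 1 + 1/8*h_s_1 + 3/8*h_s_2 + 1/16*h_s_3 + 5/16*h_s_4 + 1/8*h_s_5
  h_s_4 = 1 + 1/16*h_s_1 + 1/4*h_s_2 + 5/16*h_s_3 + 3/16*h_s_4 + 3/16*h_s_5
  h_s_5 = 1 + 1/16*h_s_1 + 3/16*h_s_2 + 3/16*h_s_3 + 3/8*h_s_4 + 3/16*h_s_5

Substituting h_s_2 = 0 and rearranging gives the linear system (I - Q) h = 1:
  [11/16, -3/16, -3/16, -1/4] . (h_s_1, h_s_3, h_s_4, h_s_5) = 1
  [-1/8, 15/16, -5/16, -1/8] . (h_s_1, h_s_3, h_s_4, h_s_5) = 1
  [-1/16, -5/16, 13/16, -3/16] . (h_s_1, h_s_3, h_s_4, h_s_5) = 1
  [-1/16, -3/16, -3/8, 13/16] . (h_s_1, h_s_3, h_s_4, h_s_5) = 1

Solving yields:
  h_s_1 = 78304/15239
  h_s_3 = 56048/15239
  h_s_4 = 8800/2177
  h_s_5 = 66144/15239

Starting state is s_3, so the expected hitting time is h_s_3 = 56048/15239.

Answer: 56048/15239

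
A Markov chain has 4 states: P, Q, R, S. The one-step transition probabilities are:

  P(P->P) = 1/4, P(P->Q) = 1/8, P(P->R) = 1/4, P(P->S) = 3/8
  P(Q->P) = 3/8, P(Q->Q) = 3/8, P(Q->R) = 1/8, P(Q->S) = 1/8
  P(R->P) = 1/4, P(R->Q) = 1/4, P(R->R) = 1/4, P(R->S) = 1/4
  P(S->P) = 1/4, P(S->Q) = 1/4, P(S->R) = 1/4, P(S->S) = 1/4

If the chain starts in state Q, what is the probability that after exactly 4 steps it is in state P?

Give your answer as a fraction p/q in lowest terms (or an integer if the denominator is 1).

Answer: 1149/4096

Derivation:
Computing P^4 by repeated multiplication:
P^1 =
  P: [1/4, 1/8, 1/4, 3/8]
  Q: [3/8, 3/8, 1/8, 1/8]
  R: [1/4, 1/4, 1/4, 1/4]
  S: [1/4, 1/4, 1/4, 1/4]
P^2 =
  P: [17/64, 15/64, 15/64, 17/64]
  Q: [19/64, 1/4, 13/64, 1/4]
  R: [9/32, 1/4, 7/32, 1/4]
  S: [9/32, 1/4, 7/32, 1/4]
P^3 =
  P: [143/512, 63/256, 113/512, 65/256]
  Q: [9/32, 125/512, 7/32, 131/512]
  R: [9/32, 63/256, 7/32, 65/256]
  S: [9/32, 63/256, 7/32, 65/256]
P^4 =
  P: [575/2048, 1007/4096, 449/2048, 1041/4096]
  Q: [1149/4096, 1005/4096, 899/4096, 1043/4096]
  R: [575/2048, 503/2048, 449/2048, 521/2048]
  S: [575/2048, 503/2048, 449/2048, 521/2048]

(P^4)[Q -> P] = 1149/4096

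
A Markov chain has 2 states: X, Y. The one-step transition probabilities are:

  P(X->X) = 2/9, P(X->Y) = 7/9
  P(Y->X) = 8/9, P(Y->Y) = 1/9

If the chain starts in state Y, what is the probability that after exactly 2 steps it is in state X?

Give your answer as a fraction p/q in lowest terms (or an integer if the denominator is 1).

Computing P^2 by repeated multiplication:
P^1 =
  X: [2/9, 7/9]
  Y: [8/9, 1/9]
P^2 =
  X: [20/27, 7/27]
  Y: [8/27, 19/27]

(P^2)[Y -> X] = 8/27

Answer: 8/27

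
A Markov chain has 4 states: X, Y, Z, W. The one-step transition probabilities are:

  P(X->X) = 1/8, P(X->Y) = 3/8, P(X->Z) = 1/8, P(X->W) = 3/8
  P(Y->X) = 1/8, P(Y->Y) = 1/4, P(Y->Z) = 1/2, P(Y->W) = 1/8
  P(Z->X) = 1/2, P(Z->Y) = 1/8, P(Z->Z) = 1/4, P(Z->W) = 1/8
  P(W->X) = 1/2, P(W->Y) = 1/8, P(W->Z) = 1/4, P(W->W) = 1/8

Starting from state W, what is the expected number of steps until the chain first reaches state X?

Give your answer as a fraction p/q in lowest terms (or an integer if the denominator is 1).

Let h_i = expected steps to first reach X from state i.
Boundary: h_X = 0.
First-step equations for the other states:
  h_Y = 1 + 1/8*h_X + 1/4*h_Y + 1/2*h_Z + 1/8*h_W
  h_Z = 1 + 1/2*h_X + 1/8*h_Y + 1/4*h_Z + 1/8*h_W
  h_W = 1 + 1/2*h_X + 1/8*h_Y + 1/4*h_Z + 1/8*h_W

Substituting h_X = 0 and rearranging gives the linear system (I - Q) h = 1:
  [3/4, -1/2, -1/8] . (h_Y, h_Z, h_W) = 1
  [-1/8, 3/4, -1/8] . (h_Y, h_Z, h_W) = 1
  [-1/8, -1/4, 7/8] . (h_Y, h_Z, h_W) = 1

Solving yields:
  h_Y = 16/5
  h_Z = 56/25
  h_W = 56/25

Starting state is W, so the expected hitting time is h_W = 56/25.

Answer: 56/25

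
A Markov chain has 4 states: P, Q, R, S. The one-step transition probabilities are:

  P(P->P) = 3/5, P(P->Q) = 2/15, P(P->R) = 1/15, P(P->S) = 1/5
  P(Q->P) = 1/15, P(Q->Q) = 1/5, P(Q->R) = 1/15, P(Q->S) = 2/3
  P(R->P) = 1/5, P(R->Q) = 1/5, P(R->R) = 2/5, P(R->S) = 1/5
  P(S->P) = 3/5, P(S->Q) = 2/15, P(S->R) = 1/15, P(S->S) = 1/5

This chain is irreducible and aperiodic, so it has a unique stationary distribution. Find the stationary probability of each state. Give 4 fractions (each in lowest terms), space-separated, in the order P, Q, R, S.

The stationary distribution satisfies pi = pi * P, i.e.:
  pi_P = 3/5*pi_P + 1/15*pi_Q + 1/5*pi_R + 3/5*pi_S
  pi_Q = 2/15*pi_P + 1/5*pi_Q + 1/5*pi_R + 2/15*pi_S
  pi_R = 1/15*pi_P + 1/15*pi_Q + 2/5*pi_R + 1/15*pi_S
  pi_S = 1/5*pi_P + 2/3*pi_Q + 1/5*pi_R + 1/5*pi_S
with normalization: pi_P + pi_Q + pi_R + pi_S = 1.

Using the first 3 balance equations plus normalization, the linear system A*pi = b is:
  [-2/5, 1/15, 1/5, 3/5] . pi = 0
  [2/15, -4/5, 1/5, 2/15] . pi = 0
  [1/15, 1/15, -3/5, 1/15] . pi = 0
  [1, 1, 1, 1] . pi = 1

Solving yields:
  pi_P = 12/25
  pi_Q = 3/20
  pi_R = 1/10
  pi_S = 27/100

Verification (pi * P):
  12/25*3/5 + 3/20*1/15 + 1/10*1/5 + 27/100*3/5 = 12/25 = pi_P  (ok)
  12/25*2/15 + 3/20*1/5 + 1/10*1/5 + 27/100*2/15 = 3/20 = pi_Q  (ok)
  12/25*1/15 + 3/20*1/15 + 1/10*2/5 + 27/100*1/15 = 1/10 = pi_R  (ok)
  12/25*1/5 + 3/20*2/3 + 1/10*1/5 + 27/100*1/5 = 27/100 = pi_S  (ok)

Answer: 12/25 3/20 1/10 27/100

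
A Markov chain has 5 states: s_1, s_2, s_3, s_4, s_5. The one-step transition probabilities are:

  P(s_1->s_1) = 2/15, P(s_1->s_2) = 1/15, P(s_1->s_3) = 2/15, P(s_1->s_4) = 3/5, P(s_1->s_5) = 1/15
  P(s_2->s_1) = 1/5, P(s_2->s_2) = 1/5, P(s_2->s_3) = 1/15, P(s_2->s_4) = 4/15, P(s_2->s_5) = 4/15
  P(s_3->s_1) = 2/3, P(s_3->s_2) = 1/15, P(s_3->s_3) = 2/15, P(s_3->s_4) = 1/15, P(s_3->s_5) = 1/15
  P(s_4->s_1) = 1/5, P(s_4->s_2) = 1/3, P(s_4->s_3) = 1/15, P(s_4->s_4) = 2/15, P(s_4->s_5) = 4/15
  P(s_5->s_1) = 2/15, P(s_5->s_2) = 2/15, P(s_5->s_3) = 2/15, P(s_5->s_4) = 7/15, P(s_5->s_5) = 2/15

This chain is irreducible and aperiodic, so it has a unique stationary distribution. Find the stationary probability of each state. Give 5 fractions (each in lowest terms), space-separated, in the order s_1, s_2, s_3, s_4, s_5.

Answer: 817/3713 11821/63121 371/3713 19816/63121 664/3713

Derivation:
The stationary distribution satisfies pi = pi * P, i.e.:
  pi_s_1 = 2/15*pi_s_1 + 1/5*pi_s_2 + 2/3*pi_s_3 + 1/5*pi_s_4 + 2/15*pi_s_5
  pi_s_2 = 1/15*pi_s_1 + 1/5*pi_s_2 + 1/15*pi_s_3 + 1/3*pi_s_4 + 2/15*pi_s_5
  pi_s_3 = 2/15*pi_s_1 + 1/15*pi_s_2 + 2/15*pi_s_3 + 1/15*pi_s_4 + 2/15*pi_s_5
  pi_s_4 = 3/5*pi_s_1 + 4/15*pi_s_2 + 1/15*pi_s_3 + 2/15*pi_s_4 + 7/15*pi_s_5
  pi_s_5 = 1/15*pi_s_1 + 4/15*pi_s_2 + 1/15*pi_s_3 + 4/15*pi_s_4 + 2/15*pi_s_5
with normalization: pi_s_1 + pi_s_2 + pi_s_3 + pi_s_4 + pi_s_5 = 1.

Using the first 4 balance equations plus normalization, the linear system A*pi = b is:
  [-13/15, 1/5, 2/3, 1/5, 2/15] . pi = 0
  [1/15, -4/5, 1/15, 1/3, 2/15] . pi = 0
  [2/15, 1/15, -13/15, 1/15, 2/15] . pi = 0
  [3/5, 4/15, 1/15, -13/15, 7/15] . pi = 0
  [1, 1, 1, 1, 1] . pi = 1

Solving yields:
  pi_s_1 = 817/3713
  pi_s_2 = 11821/63121
  pi_s_3 = 371/3713
  pi_s_4 = 19816/63121
  pi_s_5 = 664/3713

Verification (pi * P):
  817/3713*2/15 + 11821/63121*1/5 + 371/3713*2/3 + 19816/63121*1/5 + 664/3713*2/15 = 817/3713 = pi_s_1  (ok)
  817/3713*1/15 + 11821/63121*1/5 + 371/3713*1/15 + 19816/63121*1/3 + 664/3713*2/15 = 11821/63121 = pi_s_2  (ok)
  817/3713*2/15 + 11821/63121*1/15 + 371/3713*2/15 + 19816/63121*1/15 + 664/3713*2/15 = 371/3713 = pi_s_3  (ok)
  817/3713*3/5 + 11821/63121*4/15 + 371/3713*1/15 + 19816/63121*2/15 + 664/3713*7/15 = 19816/63121 = pi_s_4  (ok)
  817/3713*1/15 + 11821/63121*4/15 + 371/3713*1/15 + 19816/63121*4/15 + 664/3713*2/15 = 664/3713 = pi_s_5  (ok)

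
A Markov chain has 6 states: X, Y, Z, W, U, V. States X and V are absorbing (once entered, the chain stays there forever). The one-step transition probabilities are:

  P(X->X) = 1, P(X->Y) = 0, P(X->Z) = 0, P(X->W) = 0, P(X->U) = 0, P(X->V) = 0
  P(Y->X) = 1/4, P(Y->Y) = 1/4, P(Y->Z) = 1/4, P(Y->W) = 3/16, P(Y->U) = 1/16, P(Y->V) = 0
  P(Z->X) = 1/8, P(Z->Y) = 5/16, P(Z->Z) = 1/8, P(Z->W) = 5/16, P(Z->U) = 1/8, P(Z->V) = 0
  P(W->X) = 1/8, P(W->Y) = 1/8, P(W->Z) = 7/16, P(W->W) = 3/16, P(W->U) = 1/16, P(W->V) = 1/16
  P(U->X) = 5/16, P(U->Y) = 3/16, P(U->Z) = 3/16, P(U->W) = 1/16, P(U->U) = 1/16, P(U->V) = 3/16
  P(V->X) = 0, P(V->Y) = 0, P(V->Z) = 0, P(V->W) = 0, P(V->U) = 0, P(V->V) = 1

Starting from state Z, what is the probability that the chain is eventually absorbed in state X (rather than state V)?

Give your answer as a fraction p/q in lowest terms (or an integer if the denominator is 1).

Let a_i = P(absorbed in X | start in state i).
Boundary conditions: a_X = 1, a_V = 0.
For each transient state i, a_i = sum_j P(i->j) * a_j:
  a_Y = 1/4*a_X + 1/4*a_Y + 1/4*a_Z + 3/16*a_W + 1/16*a_U + 0*a_V
  a_Z = 1/8*a_X + 5/16*a_Y + 1/8*a_Z + 5/16*a_W + 1/8*a_U + 0*a_V
  a_W = 1/8*a_X + 1/8*a_Y + 7/16*a_Z + 3/16*a_W + 1/16*a_U + 1/16*a_V
  a_U = 5/16*a_X + 3/16*a_Y + 3/16*a_Z + 1/16*a_W + 1/16*a_U + 3/16*a_V

Substituting a_X = 1 and a_V = 0, rearrange to (I - Q) a = r where r[i] = P(i -> X):
  [3/4, -1/4, -3/16, -1/16] . (a_Y, a_Z, a_W, a_U) = 1/4
  [-5/16, 7/8, -5/16, -1/8] . (a_Y, a_Z, a_W, a_U) = 1/8
  [-1/8, -7/16, 13/16, -1/16] . (a_Y, a_Z, a_W, a_U) = 1/8
  [-3/16, -3/16, -1/16, 15/16] . (a_Y, a_Z, a_W, a_U) = 5/16

Solving yields:
  a_Y = 14301/16315
  a_Z = 13808/16315
  a_W = 13063/16315
  a_U = 11931/16315

Starting state is Z, so the absorption probability is a_Z = 13808/16315.

Answer: 13808/16315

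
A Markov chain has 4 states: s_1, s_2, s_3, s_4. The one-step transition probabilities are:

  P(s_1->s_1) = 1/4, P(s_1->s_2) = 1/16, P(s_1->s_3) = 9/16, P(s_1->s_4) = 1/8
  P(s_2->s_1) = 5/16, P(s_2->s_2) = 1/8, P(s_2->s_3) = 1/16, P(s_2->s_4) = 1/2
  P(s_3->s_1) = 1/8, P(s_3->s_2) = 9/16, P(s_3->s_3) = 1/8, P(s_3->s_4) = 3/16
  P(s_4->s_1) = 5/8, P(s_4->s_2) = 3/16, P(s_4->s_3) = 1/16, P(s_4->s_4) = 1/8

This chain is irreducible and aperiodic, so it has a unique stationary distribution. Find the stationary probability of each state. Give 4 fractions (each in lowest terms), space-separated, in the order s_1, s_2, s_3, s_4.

The stationary distribution satisfies pi = pi * P, i.e.:
  pi_s_1 = 1/4*pi_s_1 + 5/16*pi_s_2 + 1/8*pi_s_3 + 5/8*pi_s_4
  pi_s_2 = 1/16*pi_s_1 + 1/8*pi_s_2 + 9/16*pi_s_3 + 3/16*pi_s_4
  pi_s_3 = 9/16*pi_s_1 + 1/16*pi_s_2 + 1/8*pi_s_3 + 1/16*pi_s_4
  pi_s_4 = 1/8*pi_s_1 + 1/2*pi_s_2 + 3/16*pi_s_3 + 1/8*pi_s_4
with normalization: pi_s_1 + pi_s_2 + pi_s_3 + pi_s_4 = 1.

Using the first 3 balance equations plus normalization, the linear system A*pi = b is:
  [-3/4, 5/16, 1/8, 5/8] . pi = 0
  [1/16, -7/8, 9/16, 3/16] . pi = 0
  [9/16, 1/16, -7/8, 1/16] . pi = 0
  [1, 1, 1, 1] . pi = 1

Solving yields:
  pi_s_1 = 2159/6788
  pi_s_2 = 755/3394
  pi_s_3 = 401/1697
  pi_s_4 = 1515/6788

Verification (pi * P):
  2159/6788*1/4 + 755/3394*5/16 + 401/1697*1/8 + 1515/6788*5/8 = 2159/6788 = pi_s_1  (ok)
  2159/6788*1/16 + 755/3394*1/8 + 401/1697*9/16 + 1515/6788*3/16 = 755/3394 = pi_s_2  (ok)
  2159/6788*9/16 + 755/3394*1/16 + 401/1697*1/8 + 1515/6788*1/16 = 401/1697 = pi_s_3  (ok)
  2159/6788*1/8 + 755/3394*1/2 + 401/1697*3/16 + 1515/6788*1/8 = 1515/6788 = pi_s_4  (ok)

Answer: 2159/6788 755/3394 401/1697 1515/6788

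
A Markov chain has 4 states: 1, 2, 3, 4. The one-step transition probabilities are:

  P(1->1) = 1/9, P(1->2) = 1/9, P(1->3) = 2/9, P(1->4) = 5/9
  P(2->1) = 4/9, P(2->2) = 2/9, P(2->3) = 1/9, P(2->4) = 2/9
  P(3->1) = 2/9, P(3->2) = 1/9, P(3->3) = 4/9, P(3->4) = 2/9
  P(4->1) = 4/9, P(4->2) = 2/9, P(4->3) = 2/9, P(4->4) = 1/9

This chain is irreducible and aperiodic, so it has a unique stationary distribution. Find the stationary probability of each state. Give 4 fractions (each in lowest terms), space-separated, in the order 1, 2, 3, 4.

Answer: 108/373 60/373 98/373 107/373

Derivation:
The stationary distribution satisfies pi = pi * P, i.e.:
  pi_1 = 1/9*pi_1 + 4/9*pi_2 + 2/9*pi_3 + 4/9*pi_4
  pi_2 = 1/9*pi_1 + 2/9*pi_2 + 1/9*pi_3 + 2/9*pi_4
  pi_3 = 2/9*pi_1 + 1/9*pi_2 + 4/9*pi_3 + 2/9*pi_4
  pi_4 = 5/9*pi_1 + 2/9*pi_2 + 2/9*pi_3 + 1/9*pi_4
with normalization: pi_1 + pi_2 + pi_3 + pi_4 = 1.

Using the first 3 balance equations plus normalization, the linear system A*pi = b is:
  [-8/9, 4/9, 2/9, 4/9] . pi = 0
  [1/9, -7/9, 1/9, 2/9] . pi = 0
  [2/9, 1/9, -5/9, 2/9] . pi = 0
  [1, 1, 1, 1] . pi = 1

Solving yields:
  pi_1 = 108/373
  pi_2 = 60/373
  pi_3 = 98/373
  pi_4 = 107/373

Verification (pi * P):
  108/373*1/9 + 60/373*4/9 + 98/373*2/9 + 107/373*4/9 = 108/373 = pi_1  (ok)
  108/373*1/9 + 60/373*2/9 + 98/373*1/9 + 107/373*2/9 = 60/373 = pi_2  (ok)
  108/373*2/9 + 60/373*1/9 + 98/373*4/9 + 107/373*2/9 = 98/373 = pi_3  (ok)
  108/373*5/9 + 60/373*2/9 + 98/373*2/9 + 107/373*1/9 = 107/373 = pi_4  (ok)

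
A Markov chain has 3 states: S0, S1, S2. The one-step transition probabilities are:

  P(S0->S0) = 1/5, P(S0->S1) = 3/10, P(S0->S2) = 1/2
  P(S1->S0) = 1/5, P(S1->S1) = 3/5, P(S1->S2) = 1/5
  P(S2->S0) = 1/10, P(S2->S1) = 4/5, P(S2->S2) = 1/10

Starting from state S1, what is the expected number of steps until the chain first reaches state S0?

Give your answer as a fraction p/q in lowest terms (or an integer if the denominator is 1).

Answer: 11/2

Derivation:
Let h_i = expected steps to first reach S0 from state i.
Boundary: h_S0 = 0.
First-step equations for the other states:
  h_S1 = 1 + 1/5*h_S0 + 3/5*h_S1 + 1/5*h_S2
  h_S2 = 1 + 1/10*h_S0 + 4/5*h_S1 + 1/10*h_S2

Substituting h_S0 = 0 and rearranging gives the linear system (I - Q) h = 1:
  [2/5, -1/5] . (h_S1, h_S2) = 1
  [-4/5, 9/10] . (h_S1, h_S2) = 1

Solving yields:
  h_S1 = 11/2
  h_S2 = 6

Starting state is S1, so the expected hitting time is h_S1 = 11/2.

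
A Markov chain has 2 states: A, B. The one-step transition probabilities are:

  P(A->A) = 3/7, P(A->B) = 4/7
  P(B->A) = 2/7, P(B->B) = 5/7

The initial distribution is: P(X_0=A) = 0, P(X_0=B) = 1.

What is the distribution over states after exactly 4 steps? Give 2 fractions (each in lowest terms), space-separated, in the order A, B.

Answer: 800/2401 1601/2401

Derivation:
Propagating the distribution step by step (d_{t+1} = d_t * P):
d_0 = (A=0, B=1)
  d_1[A] = 0*3/7 + 1*2/7 = 2/7
  d_1[B] = 0*4/7 + 1*5/7 = 5/7
d_1 = (A=2/7, B=5/7)
  d_2[A] = 2/7*3/7 + 5/7*2/7 = 16/49
  d_2[B] = 2/7*4/7 + 5/7*5/7 = 33/49
d_2 = (A=16/49, B=33/49)
  d_3[A] = 16/49*3/7 + 33/49*2/7 = 114/343
  d_3[B] = 16/49*4/7 + 33/49*5/7 = 229/343
d_3 = (A=114/343, B=229/343)
  d_4[A] = 114/343*3/7 + 229/343*2/7 = 800/2401
  d_4[B] = 114/343*4/7 + 229/343*5/7 = 1601/2401
d_4 = (A=800/2401, B=1601/2401)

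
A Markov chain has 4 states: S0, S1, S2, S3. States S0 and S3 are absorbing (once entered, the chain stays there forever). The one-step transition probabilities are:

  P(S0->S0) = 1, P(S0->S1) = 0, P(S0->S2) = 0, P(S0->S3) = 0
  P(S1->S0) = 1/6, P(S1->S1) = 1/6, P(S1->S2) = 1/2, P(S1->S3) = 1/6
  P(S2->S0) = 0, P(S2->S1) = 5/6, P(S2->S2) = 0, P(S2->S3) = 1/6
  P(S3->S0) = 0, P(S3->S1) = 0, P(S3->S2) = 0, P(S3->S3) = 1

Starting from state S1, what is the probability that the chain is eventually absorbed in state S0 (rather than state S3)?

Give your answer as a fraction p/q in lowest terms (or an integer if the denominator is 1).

Answer: 2/5

Derivation:
Let a_i = P(absorbed in S0 | start in state i).
Boundary conditions: a_S0 = 1, a_S3 = 0.
For each transient state i, a_i = sum_j P(i->j) * a_j:
  a_S1 = 1/6*a_S0 + 1/6*a_S1 + 1/2*a_S2 + 1/6*a_S3
  a_S2 = 0*a_S0 + 5/6*a_S1 + 0*a_S2 + 1/6*a_S3

Substituting a_S0 = 1 and a_S3 = 0, rearrange to (I - Q) a = r where r[i] = P(i -> S0):
  [5/6, -1/2] . (a_S1, a_S2) = 1/6
  [-5/6, 1] . (a_S1, a_S2) = 0

Solving yields:
  a_S1 = 2/5
  a_S2 = 1/3

Starting state is S1, so the absorption probability is a_S1 = 2/5.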